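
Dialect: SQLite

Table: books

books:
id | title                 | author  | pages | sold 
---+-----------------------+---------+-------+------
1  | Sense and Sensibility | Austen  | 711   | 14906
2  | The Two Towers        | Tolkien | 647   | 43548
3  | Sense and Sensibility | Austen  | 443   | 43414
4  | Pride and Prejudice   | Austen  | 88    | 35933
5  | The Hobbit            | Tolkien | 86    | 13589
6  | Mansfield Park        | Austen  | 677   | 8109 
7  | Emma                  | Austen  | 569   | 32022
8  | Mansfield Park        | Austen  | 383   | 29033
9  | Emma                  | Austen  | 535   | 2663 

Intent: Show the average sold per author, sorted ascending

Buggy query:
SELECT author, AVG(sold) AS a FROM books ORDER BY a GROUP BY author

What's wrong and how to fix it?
Bug: ORDER BY appears before GROUP BY; SQL clause order requires GROUP BY first

Fix: Move ORDER BY to the end, after GROUP BY

Corrected query:
SELECT author, AVG(sold) AS a FROM books GROUP BY author ORDER BY a

Result:
author  | a           
--------+-------------
Austen  | 23725.714286
Tolkien | 28568.5     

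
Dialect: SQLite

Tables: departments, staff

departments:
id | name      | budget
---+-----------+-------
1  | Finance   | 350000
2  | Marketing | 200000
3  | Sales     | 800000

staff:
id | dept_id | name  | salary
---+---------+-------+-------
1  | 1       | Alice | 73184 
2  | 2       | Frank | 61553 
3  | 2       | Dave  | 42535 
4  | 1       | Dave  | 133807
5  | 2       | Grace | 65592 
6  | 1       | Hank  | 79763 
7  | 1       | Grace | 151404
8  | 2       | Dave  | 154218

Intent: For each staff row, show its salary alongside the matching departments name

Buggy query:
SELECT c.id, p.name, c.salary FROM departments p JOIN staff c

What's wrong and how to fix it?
Bug: Missing join condition: each staff row is matched to all departments rows instead of just its own

Fix: Specify the join condition linking the foreign key to the parent id

Corrected query:
SELECT c.id, p.name, c.salary FROM departments p JOIN staff c ON c.dept_id = p.id

Result:
id | name      | salary
---+-----------+-------
1  | Finance   | 73184 
2  | Marketing | 61553 
3  | Marketing | 42535 
4  | Finance   | 133807
5  | Marketing | 65592 
6  | Finance   | 79763 
7  | Finance   | 151404
8  | Marketing | 154218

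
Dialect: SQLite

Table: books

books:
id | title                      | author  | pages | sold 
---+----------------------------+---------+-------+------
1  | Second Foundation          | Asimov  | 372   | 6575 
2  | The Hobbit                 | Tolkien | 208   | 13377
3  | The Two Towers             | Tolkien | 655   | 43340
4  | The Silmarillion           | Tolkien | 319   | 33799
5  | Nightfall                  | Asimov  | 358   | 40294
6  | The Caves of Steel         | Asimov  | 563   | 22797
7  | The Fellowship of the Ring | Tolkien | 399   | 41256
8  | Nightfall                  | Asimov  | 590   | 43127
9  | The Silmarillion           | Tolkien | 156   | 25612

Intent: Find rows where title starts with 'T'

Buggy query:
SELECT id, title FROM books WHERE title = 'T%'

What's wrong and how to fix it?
Bug: Wildcards only work with LIKE; '=' treats '%' as a literal character

Fix: Replace '=' with LIKE so 'T%' is treated as a pattern

Corrected query:
SELECT id, title FROM books WHERE title LIKE 'T%'

Result:
id | title                     
---+---------------------------
2  | The Hobbit                
3  | The Two Towers            
4  | The Silmarillion          
6  | The Caves of Steel        
7  | The Fellowship of the Ring
9  | The Silmarillion          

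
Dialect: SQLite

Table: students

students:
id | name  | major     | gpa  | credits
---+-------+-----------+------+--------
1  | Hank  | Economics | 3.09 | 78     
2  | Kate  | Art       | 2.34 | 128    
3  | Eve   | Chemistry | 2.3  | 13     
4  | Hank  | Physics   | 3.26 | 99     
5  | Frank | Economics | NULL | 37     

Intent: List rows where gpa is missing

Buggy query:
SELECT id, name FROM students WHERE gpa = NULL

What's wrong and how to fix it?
Bug: Comparing to NULL with '=' never matches; NULL = NULL is unknown, not true

Fix: Replace '= NULL' with 'IS NULL'

Corrected query:
SELECT id, name FROM students WHERE gpa IS NULL

Result:
id | name 
---+------
5  | Frank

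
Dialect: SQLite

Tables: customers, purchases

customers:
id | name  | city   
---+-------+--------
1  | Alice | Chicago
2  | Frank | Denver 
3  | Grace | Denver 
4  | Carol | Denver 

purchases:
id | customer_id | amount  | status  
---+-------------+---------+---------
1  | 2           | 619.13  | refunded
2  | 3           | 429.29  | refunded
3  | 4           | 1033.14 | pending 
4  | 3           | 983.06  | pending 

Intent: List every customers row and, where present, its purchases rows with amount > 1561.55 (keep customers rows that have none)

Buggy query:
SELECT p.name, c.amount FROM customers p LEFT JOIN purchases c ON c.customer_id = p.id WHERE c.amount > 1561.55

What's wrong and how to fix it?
Bug: Filtering c.amount in WHERE discards the NULL rows produced by LEFT JOIN, turning it into an inner join

Fix: Move the right-table condition into the ON clause so unmatched parents are kept

Corrected query:
SELECT p.name, c.amount FROM customers p LEFT JOIN purchases c ON c.customer_id = p.id AND c.amount > 1561.55

Result:
name  | amount
------+-------
Alice | NULL  
Frank | NULL  
Grace | NULL  
Carol | NULL  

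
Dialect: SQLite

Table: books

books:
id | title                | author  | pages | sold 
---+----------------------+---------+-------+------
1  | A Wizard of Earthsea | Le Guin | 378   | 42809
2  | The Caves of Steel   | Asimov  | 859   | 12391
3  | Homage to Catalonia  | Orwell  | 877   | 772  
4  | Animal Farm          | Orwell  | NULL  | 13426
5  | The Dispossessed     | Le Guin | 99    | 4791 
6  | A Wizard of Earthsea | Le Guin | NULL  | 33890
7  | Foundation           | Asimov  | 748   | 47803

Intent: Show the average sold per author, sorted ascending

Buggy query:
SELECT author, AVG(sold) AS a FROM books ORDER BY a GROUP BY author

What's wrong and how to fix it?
Bug: ORDER BY appears before GROUP BY; SQL clause order requires GROUP BY first

Fix: Move ORDER BY to the end, after GROUP BY

Corrected query:
SELECT author, AVG(sold) AS a FROM books GROUP BY author ORDER BY a

Result:
author  | a           
--------+-------------
Orwell  | 7099        
Le Guin | 27163.333333
Asimov  | 30097       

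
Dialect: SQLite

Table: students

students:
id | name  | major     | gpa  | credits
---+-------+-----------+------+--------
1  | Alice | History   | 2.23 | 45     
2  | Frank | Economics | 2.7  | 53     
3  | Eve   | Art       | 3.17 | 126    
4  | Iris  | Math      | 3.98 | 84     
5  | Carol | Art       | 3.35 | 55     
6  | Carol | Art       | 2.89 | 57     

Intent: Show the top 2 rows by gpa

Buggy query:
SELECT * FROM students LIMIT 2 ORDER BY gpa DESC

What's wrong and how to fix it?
Bug: LIMIT must come after ORDER BY

Fix: Sort with ORDER BY, then apply LIMIT

Corrected query:
SELECT * FROM students ORDER BY gpa DESC LIMIT 2

Result:
id | name  | major | gpa  | credits
---+-------+-------+------+--------
4  | Iris  | Math  | 3.98 | 84     
5  | Carol | Art   | 3.35 | 55     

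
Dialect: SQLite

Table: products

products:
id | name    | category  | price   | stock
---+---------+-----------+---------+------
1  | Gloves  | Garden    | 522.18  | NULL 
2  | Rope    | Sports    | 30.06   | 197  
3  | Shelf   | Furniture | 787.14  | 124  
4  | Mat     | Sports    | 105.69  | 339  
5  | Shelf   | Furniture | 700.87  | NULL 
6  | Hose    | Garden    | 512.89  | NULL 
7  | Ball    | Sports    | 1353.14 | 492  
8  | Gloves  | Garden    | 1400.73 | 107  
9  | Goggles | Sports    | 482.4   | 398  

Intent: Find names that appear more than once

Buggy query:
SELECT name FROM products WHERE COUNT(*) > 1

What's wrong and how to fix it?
Bug: COUNT(*) is an aggregate and cannot be used in WHERE

Fix: Group first, then use HAVING for the count condition

Corrected query:
SELECT name FROM products GROUP BY name HAVING COUNT(*) > 1

Result:
name  
------
Gloves
Shelf 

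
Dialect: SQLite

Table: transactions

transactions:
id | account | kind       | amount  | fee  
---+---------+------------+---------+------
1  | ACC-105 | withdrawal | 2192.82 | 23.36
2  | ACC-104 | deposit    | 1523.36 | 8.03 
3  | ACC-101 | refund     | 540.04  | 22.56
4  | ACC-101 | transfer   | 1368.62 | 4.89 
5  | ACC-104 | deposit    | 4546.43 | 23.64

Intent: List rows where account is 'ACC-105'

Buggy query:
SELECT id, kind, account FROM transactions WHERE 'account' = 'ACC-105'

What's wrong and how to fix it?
Bug: 'account' in single quotes is a string literal, not the column; the comparison is literal-vs-literal and never true

Fix: Reference the column as account without single quotes

Corrected query:
SELECT id, kind, account FROM transactions WHERE account = 'ACC-105'

Result:
id | kind       | account
---+------------+--------
1  | withdrawal | ACC-105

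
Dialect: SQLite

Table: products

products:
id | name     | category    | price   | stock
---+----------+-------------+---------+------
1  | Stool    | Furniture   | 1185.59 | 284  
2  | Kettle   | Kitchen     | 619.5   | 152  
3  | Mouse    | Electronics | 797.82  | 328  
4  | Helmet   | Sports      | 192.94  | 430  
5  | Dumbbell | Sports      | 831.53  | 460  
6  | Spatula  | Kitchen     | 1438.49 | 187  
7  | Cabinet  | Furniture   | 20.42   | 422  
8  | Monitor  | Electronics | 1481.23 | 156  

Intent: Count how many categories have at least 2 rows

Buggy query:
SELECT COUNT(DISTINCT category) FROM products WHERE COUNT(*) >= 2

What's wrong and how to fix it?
Bug: WHERE filters individual rows, not groups, so a group-level COUNT is invalid there

Fix: Group first with HAVING COUNT(*) >= 2, then COUNT the resulting groups

Corrected query:
SELECT COUNT(*) FROM (SELECT category FROM products GROUP BY category HAVING COUNT(*) >= 2)

Result:
COUNT(*)
--------
4       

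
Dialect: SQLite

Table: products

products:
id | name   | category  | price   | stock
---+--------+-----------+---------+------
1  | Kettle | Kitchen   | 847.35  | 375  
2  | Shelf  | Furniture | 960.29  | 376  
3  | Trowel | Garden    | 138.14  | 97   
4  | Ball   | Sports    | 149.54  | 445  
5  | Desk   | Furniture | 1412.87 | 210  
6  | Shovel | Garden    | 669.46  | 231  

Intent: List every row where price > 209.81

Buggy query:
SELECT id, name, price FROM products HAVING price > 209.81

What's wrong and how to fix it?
Bug: HAVING filters the output of aggregation, but this query has no GROUP BY and no aggregate functions, so SQLite rejects it (HAVING clause on a non-aggregate query); the condition here is per row

Fix: Use WHERE for row-level filtering

Corrected query:
SELECT id, name, price FROM products WHERE price > 209.81

Result:
id | name   | price  
---+--------+--------
1  | Kettle | 847.35 
2  | Shelf  | 960.29 
5  | Desk   | 1412.87
6  | Shovel | 669.46 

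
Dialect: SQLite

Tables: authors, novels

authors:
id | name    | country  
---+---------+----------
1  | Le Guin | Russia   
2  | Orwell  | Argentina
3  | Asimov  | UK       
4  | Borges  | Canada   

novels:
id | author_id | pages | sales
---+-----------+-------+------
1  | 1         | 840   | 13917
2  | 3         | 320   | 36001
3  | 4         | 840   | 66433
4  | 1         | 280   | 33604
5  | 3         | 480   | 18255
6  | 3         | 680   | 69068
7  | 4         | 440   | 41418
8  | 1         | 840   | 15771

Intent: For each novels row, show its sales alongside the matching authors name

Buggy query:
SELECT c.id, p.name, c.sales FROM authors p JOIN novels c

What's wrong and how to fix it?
Bug: Missing join condition: each novels row is matched to all authors rows instead of just its own

Fix: Specify the join condition linking the foreign key to the parent id

Corrected query:
SELECT c.id, p.name, c.sales FROM authors p JOIN novels c ON c.author_id = p.id

Result:
id | name    | sales
---+---------+------
1  | Le Guin | 13917
2  | Asimov  | 36001
3  | Borges  | 66433
4  | Le Guin | 33604
5  | Asimov  | 18255
6  | Asimov  | 69068
7  | Borges  | 41418
8  | Le Guin | 15771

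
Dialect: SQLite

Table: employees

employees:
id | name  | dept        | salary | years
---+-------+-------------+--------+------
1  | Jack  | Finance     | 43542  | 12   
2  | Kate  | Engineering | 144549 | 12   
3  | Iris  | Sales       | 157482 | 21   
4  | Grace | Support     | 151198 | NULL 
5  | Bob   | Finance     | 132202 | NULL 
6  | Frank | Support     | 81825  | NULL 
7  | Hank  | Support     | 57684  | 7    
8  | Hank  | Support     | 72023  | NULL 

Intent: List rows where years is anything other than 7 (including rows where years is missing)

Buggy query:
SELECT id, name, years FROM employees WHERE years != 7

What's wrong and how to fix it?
Bug: 'years != 7' is unknown when years is NULL, so NULL rows are silently excluded

Fix: Handle NULL separately with IS NULL alongside the inequality

Corrected query:
SELECT id, name, years FROM employees WHERE years != 7 OR years IS NULL

Result:
id | name  | years
---+-------+------
1  | Jack  | 12   
2  | Kate  | 12   
3  | Iris  | 21   
4  | Grace | NULL 
5  | Bob   | NULL 
6  | Frank | NULL 
8  | Hank  | NULL 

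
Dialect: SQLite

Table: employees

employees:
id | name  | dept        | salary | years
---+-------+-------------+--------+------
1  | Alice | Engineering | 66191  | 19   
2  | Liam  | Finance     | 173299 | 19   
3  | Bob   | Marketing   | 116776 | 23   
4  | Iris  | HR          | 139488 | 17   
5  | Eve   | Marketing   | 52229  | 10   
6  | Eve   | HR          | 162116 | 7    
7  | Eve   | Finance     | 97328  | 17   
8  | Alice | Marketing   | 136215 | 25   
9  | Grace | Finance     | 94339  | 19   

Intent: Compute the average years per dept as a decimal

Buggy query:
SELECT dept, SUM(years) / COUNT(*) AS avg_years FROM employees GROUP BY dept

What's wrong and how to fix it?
Bug: Both operands are integers, so '/' performs integer division and truncates

Fix: Cast one side to REAL so the division keeps the fractional part

Corrected query:
SELECT dept, SUM(years) * 1.0 / COUNT(*) AS avg_years FROM employees GROUP BY dept

Result:
dept        | avg_years
------------+----------
Engineering | 19       
Finance     | 18.333333
HR          | 12       
Marketing   | 19.333333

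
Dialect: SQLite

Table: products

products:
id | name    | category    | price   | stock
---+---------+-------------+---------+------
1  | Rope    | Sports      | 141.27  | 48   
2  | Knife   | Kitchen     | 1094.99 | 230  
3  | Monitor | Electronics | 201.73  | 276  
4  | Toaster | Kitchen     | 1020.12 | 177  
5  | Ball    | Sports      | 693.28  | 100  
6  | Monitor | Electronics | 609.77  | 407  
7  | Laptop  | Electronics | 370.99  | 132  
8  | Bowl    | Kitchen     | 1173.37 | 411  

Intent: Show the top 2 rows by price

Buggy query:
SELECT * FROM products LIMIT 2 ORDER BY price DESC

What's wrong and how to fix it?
Bug: LIMIT must come after ORDER BY

Fix: Sort with ORDER BY, then apply LIMIT

Corrected query:
SELECT * FROM products ORDER BY price DESC LIMIT 2

Result:
id | name  | category | price   | stock
---+-------+----------+---------+------
8  | Bowl  | Kitchen  | 1173.37 | 411  
2  | Knife | Kitchen  | 1094.99 | 230  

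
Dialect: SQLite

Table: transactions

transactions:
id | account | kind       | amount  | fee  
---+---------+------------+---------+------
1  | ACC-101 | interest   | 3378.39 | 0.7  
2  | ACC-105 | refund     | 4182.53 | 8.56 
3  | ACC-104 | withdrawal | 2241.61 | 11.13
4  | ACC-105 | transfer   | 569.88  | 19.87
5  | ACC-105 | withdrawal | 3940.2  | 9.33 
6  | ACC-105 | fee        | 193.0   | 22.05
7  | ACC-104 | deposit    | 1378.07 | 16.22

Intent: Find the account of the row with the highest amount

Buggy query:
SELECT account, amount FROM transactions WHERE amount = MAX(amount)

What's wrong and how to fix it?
Bug: WHERE is evaluated per row; an aggregate over the whole table isn't defined there

Fix: Wrap MAX in a scalar subquery so WHERE compares against a single value

Corrected query:
SELECT account, amount FROM transactions WHERE amount = (SELECT MAX(amount) FROM transactions)

Result:
account | amount 
--------+--------
ACC-105 | 4182.53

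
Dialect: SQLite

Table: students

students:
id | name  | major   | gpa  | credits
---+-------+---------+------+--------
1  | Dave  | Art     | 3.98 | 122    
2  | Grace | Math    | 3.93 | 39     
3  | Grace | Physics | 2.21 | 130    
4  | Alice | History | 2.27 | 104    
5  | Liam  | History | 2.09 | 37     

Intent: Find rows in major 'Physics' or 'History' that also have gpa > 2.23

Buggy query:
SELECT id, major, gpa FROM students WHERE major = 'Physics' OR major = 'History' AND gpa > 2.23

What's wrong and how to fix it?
Bug: AND binds tighter than OR, so this parses as major = 'Physics' OR (major = 'History' AND gpa > 2.23)

Fix: Group the OR with parentheses (or use IN), then AND the threshold

Corrected query:
SELECT id, major, gpa FROM students WHERE (major = 'Physics' OR major = 'History') AND gpa > 2.23

Result:
id | major   | gpa 
---+---------+-----
4  | History | 2.27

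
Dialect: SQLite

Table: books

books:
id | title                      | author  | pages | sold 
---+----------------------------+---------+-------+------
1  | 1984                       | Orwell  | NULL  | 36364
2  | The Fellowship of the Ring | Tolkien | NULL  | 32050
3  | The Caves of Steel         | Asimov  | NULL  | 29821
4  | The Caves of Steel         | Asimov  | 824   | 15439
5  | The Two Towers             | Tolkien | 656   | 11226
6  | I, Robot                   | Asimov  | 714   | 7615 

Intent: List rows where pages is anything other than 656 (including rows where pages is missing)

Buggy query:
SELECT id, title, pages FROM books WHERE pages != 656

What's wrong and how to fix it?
Bug: Inequality against NULL is unknown, not true; rows with NULL are dropped

Fix: Handle NULL separately with IS NULL alongside the inequality

Corrected query:
SELECT id, title, pages FROM books WHERE pages != 656 OR pages IS NULL

Result:
id | title                      | pages
---+----------------------------+------
1  | 1984                       | NULL 
2  | The Fellowship of the Ring | NULL 
3  | The Caves of Steel         | NULL 
4  | The Caves of Steel         | 824  
6  | I, Robot                   | 714  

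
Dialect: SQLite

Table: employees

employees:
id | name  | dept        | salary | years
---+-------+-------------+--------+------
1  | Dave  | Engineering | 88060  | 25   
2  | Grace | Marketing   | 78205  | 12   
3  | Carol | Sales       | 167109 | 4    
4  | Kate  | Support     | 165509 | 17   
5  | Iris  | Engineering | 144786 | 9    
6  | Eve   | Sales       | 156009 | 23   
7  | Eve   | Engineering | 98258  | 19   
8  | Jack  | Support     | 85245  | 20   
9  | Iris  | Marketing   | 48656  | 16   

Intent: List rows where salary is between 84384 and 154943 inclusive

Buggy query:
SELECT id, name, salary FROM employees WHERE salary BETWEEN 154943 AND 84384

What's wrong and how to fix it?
Bug: BETWEEN expects the lower bound first; with 154943 AND 84384 the range is empty

Fix: Swap the bounds so the smaller value comes first

Corrected query:
SELECT id, name, salary FROM employees WHERE salary BETWEEN 84384 AND 154943

Result:
id | name | salary
---+------+-------
1  | Dave | 88060 
5  | Iris | 144786
7  | Eve  | 98258 
8  | Jack | 85245 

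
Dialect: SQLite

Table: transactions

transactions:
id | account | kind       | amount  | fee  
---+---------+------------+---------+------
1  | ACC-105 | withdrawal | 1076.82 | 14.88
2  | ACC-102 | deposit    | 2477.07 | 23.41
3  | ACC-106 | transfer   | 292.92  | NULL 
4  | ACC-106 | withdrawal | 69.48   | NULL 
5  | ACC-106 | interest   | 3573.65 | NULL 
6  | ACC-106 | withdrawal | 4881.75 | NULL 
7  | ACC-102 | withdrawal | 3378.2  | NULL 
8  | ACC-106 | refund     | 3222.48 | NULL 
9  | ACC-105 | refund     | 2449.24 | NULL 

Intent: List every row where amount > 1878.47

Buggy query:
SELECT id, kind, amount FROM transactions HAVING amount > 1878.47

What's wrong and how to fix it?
Bug: This is a non-aggregate query (no GROUP BY, no aggregates), so in SQLite the HAVING clause is invalid here; a row-level condition belongs in WHERE

Fix: Use WHERE for row-level filtering

Corrected query:
SELECT id, kind, amount FROM transactions WHERE amount > 1878.47

Result:
id | kind       | amount 
---+------------+--------
2  | deposit    | 2477.07
5  | interest   | 3573.65
6  | withdrawal | 4881.75
7  | withdrawal | 3378.2 
8  | refund     | 3222.48
9  | refund     | 2449.24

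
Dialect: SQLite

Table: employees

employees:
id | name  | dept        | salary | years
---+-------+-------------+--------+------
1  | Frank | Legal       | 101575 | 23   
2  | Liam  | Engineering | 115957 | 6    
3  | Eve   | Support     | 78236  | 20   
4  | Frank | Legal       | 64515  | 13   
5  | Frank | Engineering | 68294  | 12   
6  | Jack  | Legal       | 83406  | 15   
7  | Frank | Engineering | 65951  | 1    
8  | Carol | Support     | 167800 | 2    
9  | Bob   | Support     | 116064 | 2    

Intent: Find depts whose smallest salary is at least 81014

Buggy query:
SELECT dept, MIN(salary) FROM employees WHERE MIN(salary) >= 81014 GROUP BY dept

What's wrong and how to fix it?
Bug: MIN() in WHERE is a misuse of aggregate

Fix: Use HAVING for the per-group MIN condition

Corrected query:
SELECT dept, MIN(salary) FROM employees GROUP BY dept HAVING MIN(salary) >= 81014

Result:
(no rows)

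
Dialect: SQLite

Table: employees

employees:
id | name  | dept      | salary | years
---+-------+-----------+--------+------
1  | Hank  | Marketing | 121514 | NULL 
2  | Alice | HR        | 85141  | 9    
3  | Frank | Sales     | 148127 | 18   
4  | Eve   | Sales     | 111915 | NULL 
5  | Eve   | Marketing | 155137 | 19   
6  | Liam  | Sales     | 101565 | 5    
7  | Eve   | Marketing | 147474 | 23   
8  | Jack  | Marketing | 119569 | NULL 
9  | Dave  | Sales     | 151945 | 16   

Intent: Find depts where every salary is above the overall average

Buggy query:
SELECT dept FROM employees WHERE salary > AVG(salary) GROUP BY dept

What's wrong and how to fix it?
Bug: WHERE evaluates per row before aggregation, so AVG() is unavailable

Fix: Use a subquery for AVG and a HAVING MIN(...) filter so the condition holds for every row in the group

Corrected query:
SELECT dept FROM employees GROUP BY dept HAVING MIN(salary) > (SELECT AVG(salary) FROM employees)

Result:
(no rows)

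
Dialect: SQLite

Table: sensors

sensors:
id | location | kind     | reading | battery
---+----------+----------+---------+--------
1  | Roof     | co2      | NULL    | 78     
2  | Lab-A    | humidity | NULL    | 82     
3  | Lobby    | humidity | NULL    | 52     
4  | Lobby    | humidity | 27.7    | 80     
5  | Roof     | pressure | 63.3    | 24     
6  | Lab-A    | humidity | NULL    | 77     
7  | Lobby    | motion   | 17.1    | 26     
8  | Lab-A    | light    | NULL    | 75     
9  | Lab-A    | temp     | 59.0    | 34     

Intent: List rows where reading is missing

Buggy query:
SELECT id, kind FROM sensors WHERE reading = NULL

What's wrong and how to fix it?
Bug: Comparing to NULL with '=' never matches; NULL = NULL is unknown, not true

Fix: Use IS NULL to test for NULL

Corrected query:
SELECT id, kind FROM sensors WHERE reading IS NULL

Result:
id | kind    
---+---------
1  | co2     
2  | humidity
3  | humidity
6  | humidity
8  | light   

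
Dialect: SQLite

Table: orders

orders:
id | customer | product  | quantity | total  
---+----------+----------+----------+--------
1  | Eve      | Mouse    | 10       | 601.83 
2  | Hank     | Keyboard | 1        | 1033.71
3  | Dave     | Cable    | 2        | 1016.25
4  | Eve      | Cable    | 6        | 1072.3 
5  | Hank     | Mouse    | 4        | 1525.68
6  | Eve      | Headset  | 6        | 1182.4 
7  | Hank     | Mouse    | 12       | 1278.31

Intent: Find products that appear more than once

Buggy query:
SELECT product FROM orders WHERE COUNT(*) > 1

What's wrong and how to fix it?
Bug: WHERE can't reference COUNT(*); aggregates are computed after WHERE

Fix: GROUP BY product, then filter groups with HAVING COUNT(*) > 1

Corrected query:
SELECT product FROM orders GROUP BY product HAVING COUNT(*) > 1

Result:
product
-------
Cable  
Mouse  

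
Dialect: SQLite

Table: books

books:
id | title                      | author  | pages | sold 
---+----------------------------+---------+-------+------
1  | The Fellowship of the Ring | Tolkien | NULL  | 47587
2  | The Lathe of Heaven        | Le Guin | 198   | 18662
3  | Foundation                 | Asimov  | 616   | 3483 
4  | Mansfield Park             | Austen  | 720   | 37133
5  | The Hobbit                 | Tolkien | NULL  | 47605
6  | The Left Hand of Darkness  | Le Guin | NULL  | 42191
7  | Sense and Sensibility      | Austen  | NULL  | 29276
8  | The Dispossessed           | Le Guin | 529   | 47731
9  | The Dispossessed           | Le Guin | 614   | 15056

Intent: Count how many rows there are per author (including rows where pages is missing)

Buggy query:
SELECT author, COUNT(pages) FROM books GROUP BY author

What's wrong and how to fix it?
Bug: COUNT(pages) skips NULLs, so groups with missing pages are undercounted

Fix: Use COUNT(*) to count all rows regardless of NULL

Corrected query:
SELECT author, COUNT(*) FROM books GROUP BY author

Result:
author  | COUNT(*)
--------+---------
Asimov  | 1       
Austen  | 2       
Le Guin | 4       
Tolkien | 2       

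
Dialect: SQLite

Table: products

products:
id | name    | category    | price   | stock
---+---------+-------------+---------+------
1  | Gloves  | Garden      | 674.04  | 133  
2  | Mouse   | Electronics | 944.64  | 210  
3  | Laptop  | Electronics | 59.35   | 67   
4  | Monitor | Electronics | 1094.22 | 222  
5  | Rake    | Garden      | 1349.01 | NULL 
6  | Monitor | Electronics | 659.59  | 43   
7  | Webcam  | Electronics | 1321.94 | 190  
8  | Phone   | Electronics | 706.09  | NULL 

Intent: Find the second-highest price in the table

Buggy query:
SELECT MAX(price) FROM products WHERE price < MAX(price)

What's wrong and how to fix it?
Bug: MAX(price) on the right of the comparison is an aggregate-in-WHERE error

Fix: Compute the overall MAX in a subquery, then take MAX of rows below it

Corrected query:
SELECT MAX(price) FROM products WHERE price < (SELECT MAX(price) FROM products)

Result:
MAX(price)
----------
1321.94   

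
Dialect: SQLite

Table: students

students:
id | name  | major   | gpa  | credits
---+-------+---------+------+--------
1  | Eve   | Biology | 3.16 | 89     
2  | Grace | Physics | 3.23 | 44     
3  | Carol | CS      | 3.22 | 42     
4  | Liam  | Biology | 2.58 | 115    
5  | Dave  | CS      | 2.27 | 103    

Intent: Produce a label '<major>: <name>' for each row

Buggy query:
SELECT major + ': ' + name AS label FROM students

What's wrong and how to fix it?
Bug: '+' is numeric addition; on text columns SQLite converts them to 0 instead of concatenating

Fix: Use the || operator for string concatenation

Corrected query:
SELECT major || ': ' || name AS label FROM students

Result:
label         
--------------
Biology: Eve  
Physics: Grace
CS: Carol     
Biology: Liam 
CS: Dave      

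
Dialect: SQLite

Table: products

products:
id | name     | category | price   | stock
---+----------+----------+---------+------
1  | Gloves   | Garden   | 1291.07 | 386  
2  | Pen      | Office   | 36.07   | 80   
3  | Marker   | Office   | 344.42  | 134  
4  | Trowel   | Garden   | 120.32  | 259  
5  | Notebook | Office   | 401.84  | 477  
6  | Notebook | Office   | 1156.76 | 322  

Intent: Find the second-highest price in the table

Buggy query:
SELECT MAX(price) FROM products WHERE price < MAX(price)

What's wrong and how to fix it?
Bug: MAX(price) on the right of the comparison is an aggregate-in-WHERE error

Fix: Put the inner MAX in a scalar subquery

Corrected query:
SELECT MAX(price) FROM products WHERE price < (SELECT MAX(price) FROM products)

Result:
MAX(price)
----------
1156.76   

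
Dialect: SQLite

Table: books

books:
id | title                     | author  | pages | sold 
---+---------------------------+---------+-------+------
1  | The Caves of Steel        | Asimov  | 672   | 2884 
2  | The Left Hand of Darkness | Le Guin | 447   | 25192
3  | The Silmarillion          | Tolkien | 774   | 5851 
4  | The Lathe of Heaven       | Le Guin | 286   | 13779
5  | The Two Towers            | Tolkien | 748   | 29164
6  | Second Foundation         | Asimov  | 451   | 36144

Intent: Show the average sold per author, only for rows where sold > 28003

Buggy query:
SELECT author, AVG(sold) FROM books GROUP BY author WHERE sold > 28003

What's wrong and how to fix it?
Bug: WHERE cannot follow GROUP BY

Fix: Move the WHERE clause before GROUP BY

Corrected query:
SELECT author, AVG(sold) FROM books WHERE sold > 28003 GROUP BY author

Result:
author  | AVG(sold)
--------+----------
Asimov  | 36144    
Tolkien | 29164    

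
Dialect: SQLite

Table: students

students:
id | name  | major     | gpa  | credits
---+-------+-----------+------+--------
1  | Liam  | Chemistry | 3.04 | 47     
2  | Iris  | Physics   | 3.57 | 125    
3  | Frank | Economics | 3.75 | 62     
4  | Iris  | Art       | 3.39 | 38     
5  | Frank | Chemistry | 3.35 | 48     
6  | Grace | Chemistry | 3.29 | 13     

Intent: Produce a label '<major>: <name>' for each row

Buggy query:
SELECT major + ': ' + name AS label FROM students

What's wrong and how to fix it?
Bug: SQLite uses || for string concatenation; + coerces text to numbers (yielding 0)

Fix: Use the || operator for string concatenation

Corrected query:
SELECT major || ': ' || name AS label FROM students

Result:
label           
----------------
Chemistry: Liam 
Physics: Iris   
Economics: Frank
Art: Iris       
Chemistry: Frank
Chemistry: Grace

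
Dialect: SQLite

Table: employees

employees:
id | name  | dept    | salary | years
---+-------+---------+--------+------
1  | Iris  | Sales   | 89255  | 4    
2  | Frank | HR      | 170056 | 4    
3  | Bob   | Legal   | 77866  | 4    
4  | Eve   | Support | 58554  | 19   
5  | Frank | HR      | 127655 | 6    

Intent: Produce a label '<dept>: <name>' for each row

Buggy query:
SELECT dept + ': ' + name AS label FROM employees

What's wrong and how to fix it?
Bug: SQLite uses || for string concatenation; + coerces text to numbers (yielding 0)

Fix: Replace + with || to concatenate text

Corrected query:
SELECT dept || ': ' || name AS label FROM employees

Result:
label       
------------
Sales: Iris 
HR: Frank   
Legal: Bob  
Support: Eve
HR: Frank   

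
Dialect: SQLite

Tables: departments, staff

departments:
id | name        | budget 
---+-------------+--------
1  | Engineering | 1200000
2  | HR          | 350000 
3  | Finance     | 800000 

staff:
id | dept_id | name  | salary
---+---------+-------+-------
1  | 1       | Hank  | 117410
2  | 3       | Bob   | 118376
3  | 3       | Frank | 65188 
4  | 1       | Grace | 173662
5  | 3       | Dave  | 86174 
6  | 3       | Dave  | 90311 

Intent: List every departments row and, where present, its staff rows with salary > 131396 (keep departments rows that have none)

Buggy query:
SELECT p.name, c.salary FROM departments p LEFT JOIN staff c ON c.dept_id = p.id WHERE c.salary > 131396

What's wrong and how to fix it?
Bug: A WHERE condition on the right-hand table after LEFT JOIN drops unmatched parents

Fix: Put 'c.salary > 131396' in the JOIN's ON clause instead of WHERE

Corrected query:
SELECT p.name, c.salary FROM departments p LEFT JOIN staff c ON c.dept_id = p.id AND c.salary > 131396

Result:
name        | salary
------------+-------
Engineering | 173662
HR          | NULL  
Finance     | NULL  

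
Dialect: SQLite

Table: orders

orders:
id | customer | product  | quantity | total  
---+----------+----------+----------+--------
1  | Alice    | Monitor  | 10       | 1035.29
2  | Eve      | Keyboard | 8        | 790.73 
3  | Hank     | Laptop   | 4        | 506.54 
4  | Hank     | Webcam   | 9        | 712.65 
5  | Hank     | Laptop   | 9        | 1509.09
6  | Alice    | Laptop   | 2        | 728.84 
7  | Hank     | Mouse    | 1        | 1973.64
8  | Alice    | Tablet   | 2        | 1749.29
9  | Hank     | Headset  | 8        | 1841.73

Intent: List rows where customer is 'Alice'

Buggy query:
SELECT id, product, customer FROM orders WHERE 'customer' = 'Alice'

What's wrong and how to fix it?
Bug: 'customer' in single quotes is a string literal, not the column; the comparison is literal-vs-literal and never true

Fix: Reference the column as customer without single quotes

Corrected query:
SELECT id, product, customer FROM orders WHERE customer = 'Alice'

Result:
id | product | customer
---+---------+---------
1  | Monitor | Alice   
6  | Laptop  | Alice   
8  | Tablet  | Alice   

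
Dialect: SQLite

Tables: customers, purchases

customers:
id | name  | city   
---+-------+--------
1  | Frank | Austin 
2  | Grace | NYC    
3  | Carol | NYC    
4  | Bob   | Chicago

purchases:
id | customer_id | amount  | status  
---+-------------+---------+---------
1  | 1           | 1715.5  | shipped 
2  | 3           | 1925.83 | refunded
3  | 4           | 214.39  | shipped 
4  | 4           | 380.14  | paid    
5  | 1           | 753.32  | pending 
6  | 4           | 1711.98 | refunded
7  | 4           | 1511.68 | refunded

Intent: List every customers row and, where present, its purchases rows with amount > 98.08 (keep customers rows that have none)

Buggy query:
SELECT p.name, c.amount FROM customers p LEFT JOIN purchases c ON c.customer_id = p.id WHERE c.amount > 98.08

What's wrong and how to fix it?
Bug: Filtering c.amount in WHERE discards the NULL rows produced by LEFT JOIN, turning it into an inner join

Fix: Move the right-table condition into the ON clause so unmatched parents are kept

Corrected query:
SELECT p.name, c.amount FROM customers p LEFT JOIN purchases c ON c.customer_id = p.id AND c.amount > 98.08

Result:
name  | amount 
------+--------
Frank | 753.32 
Frank | 1715.5 
Grace | NULL   
Carol | 1925.83
Bob   | 214.39 
Bob   | 380.14 
Bob   | 1511.68
Bob   | 1711.98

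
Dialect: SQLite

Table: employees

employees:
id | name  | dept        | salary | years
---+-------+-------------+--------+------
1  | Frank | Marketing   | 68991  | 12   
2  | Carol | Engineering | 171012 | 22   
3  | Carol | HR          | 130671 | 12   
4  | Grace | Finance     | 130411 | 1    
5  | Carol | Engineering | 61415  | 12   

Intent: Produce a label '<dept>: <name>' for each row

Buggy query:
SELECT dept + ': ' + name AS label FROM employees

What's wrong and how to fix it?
Bug: '+' is numeric addition; on text columns SQLite converts them to 0 instead of concatenating

Fix: Use the || operator for string concatenation

Corrected query:
SELECT dept || ': ' || name AS label FROM employees

Result:
label             
------------------
Marketing: Frank  
Engineering: Carol
HR: Carol         
Finance: Grace    
Engineering: Carol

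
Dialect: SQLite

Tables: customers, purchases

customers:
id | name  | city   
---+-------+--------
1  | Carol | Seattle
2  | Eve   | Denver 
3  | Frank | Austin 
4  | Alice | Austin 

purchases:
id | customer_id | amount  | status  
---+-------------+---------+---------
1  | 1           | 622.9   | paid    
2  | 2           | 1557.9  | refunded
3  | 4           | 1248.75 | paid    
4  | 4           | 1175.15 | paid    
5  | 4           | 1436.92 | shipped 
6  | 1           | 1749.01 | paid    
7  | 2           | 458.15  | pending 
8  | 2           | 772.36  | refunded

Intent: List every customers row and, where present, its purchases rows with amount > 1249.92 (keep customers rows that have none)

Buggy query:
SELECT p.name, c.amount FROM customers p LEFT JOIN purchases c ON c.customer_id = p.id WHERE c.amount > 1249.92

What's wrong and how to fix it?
Bug: Filtering c.amount in WHERE discards the NULL rows produced by LEFT JOIN, turning it into an inner join

Fix: Move the right-table condition into the ON clause so unmatched parents are kept

Corrected query:
SELECT p.name, c.amount FROM customers p LEFT JOIN purchases c ON c.customer_id = p.id AND c.amount > 1249.92

Result:
name  | amount 
------+--------
Carol | 1749.01
Eve   | 1557.9 
Frank | NULL   
Alice | 1436.92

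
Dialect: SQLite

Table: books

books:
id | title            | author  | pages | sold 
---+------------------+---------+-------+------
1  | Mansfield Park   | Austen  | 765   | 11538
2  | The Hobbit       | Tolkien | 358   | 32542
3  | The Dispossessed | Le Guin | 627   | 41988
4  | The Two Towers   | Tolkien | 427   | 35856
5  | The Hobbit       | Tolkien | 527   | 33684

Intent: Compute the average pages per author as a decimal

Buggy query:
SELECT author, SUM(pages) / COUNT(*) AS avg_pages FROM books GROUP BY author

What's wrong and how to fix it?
Bug: SUM(pages) and COUNT(*) are both integers; the division truncates the fractional part

Fix: Multiply by 1.0 (or CAST to REAL) to force floating-point division

Corrected query:
SELECT author, SUM(pages) * 1.0 / COUNT(*) AS avg_pages FROM books GROUP BY author

Result:
author  | avg_pages 
--------+-----------
Austen  | 765       
Le Guin | 627       
Tolkien | 437.333333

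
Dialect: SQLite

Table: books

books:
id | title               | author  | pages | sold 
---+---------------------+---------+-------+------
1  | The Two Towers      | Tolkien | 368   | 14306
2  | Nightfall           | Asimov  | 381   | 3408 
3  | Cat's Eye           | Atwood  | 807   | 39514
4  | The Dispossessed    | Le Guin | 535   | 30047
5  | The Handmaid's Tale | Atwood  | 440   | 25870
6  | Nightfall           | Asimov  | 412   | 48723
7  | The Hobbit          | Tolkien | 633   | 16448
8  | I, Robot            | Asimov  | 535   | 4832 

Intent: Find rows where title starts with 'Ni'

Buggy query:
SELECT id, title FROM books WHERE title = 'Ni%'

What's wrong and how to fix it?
Bug: '=' compares the literal string including the % character; pattern matching needs LIKE

Fix: Use LIKE for wildcard pattern matching

Corrected query:
SELECT id, title FROM books WHERE title LIKE 'Ni%'

Result:
id | title    
---+----------
2  | Nightfall
6  | Nightfall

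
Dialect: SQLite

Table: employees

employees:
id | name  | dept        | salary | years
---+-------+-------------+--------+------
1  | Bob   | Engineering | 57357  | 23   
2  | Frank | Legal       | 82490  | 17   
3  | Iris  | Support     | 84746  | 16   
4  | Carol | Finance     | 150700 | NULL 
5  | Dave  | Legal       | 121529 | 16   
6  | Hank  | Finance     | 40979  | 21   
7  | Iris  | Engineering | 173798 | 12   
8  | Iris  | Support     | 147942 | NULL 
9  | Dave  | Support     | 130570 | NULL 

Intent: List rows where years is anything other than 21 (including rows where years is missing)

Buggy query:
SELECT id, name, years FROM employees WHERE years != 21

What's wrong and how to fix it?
Bug: 'years != 21' is unknown when years is NULL, so NULL rows are silently excluded

Fix: Add an explicit OR years IS NULL to include the missing-value rows

Corrected query:
SELECT id, name, years FROM employees WHERE years != 21 OR years IS NULL

Result:
id | name  | years
---+-------+------
1  | Bob   | 23   
2  | Frank | 17   
3  | Iris  | 16   
4  | Carol | NULL 
5  | Dave  | 16   
7  | Iris  | 12   
8  | Iris  | NULL 
9  | Dave  | NULL 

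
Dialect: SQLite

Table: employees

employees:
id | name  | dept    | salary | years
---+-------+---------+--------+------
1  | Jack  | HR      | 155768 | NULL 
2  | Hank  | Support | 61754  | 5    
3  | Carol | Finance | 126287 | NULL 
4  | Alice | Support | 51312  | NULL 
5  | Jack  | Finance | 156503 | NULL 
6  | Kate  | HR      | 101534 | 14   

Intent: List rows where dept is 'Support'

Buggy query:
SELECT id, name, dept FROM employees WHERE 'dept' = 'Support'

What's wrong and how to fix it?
Bug: 'dept' in single quotes is a string literal, not the column; the comparison is literal-vs-literal and never true

Fix: Reference the column as dept without single quotes

Corrected query:
SELECT id, name, dept FROM employees WHERE dept = 'Support'

Result:
id | name  | dept   
---+-------+--------
2  | Hank  | Support
4  | Alice | Support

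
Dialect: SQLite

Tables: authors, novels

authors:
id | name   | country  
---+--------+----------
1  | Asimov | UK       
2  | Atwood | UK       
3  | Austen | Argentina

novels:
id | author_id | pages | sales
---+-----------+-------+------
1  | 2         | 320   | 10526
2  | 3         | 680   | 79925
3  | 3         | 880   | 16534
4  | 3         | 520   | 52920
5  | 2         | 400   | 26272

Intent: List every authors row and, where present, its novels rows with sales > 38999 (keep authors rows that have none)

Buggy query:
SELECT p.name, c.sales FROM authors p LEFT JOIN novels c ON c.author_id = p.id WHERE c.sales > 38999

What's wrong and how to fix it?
Bug: Filtering c.sales in WHERE discards the NULL rows produced by LEFT JOIN, turning it into an inner join

Fix: Move the right-table condition into the ON clause so unmatched parents are kept

Corrected query:
SELECT p.name, c.sales FROM authors p LEFT JOIN novels c ON c.author_id = p.id AND c.sales > 38999

Result:
name   | sales
-------+------
Asimov | NULL 
Atwood | NULL 
Austen | 52920
Austen | 79925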